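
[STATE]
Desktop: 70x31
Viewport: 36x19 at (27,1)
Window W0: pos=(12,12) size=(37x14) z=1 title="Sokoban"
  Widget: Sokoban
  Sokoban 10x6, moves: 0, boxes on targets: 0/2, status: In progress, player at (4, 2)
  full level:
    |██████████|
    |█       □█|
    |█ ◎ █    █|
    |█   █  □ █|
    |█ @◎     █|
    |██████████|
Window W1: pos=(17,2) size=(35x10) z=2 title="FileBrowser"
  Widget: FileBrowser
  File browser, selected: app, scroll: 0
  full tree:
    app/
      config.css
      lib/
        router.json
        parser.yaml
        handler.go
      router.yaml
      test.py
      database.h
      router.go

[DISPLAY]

                                    
━━━━━━━━━━━━━━━━━━━━━━━━┓           
ser                     ┃           
────────────────────────┨           
/                       ┃           
g.css                   ┃           
ib/                     ┃           
r.yaml                  ┃           
py                      ┃           
ase.h                   ┃           
━━━━━━━━━━━━━━━━━━━━━━━━┛           
━━━━━━━━━━━━━━━━━━━━━┓              
                     ┃              
─────────────────────┨              
                     ┃              
                     ┃              
                     ┃              
                     ┃              
                     ┃              


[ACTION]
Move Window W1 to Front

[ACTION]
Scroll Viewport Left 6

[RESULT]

                                    
━━━━━━━━━━━━━━━━━━━━━━━━━━━━━━┓     
leBrowser                     ┃     
──────────────────────────────┨     
-] app/                       ┃     
 config.css                   ┃     
 [+] lib/                     ┃     
 router.yaml                  ┃     
 test.py                      ┃     
 database.h                   ┃     
━━━━━━━━━━━━━━━━━━━━━━━━━━━━━━┛     
━━━━━━━━━━━━━━━━━━━━━━━━━━━┓        
                           ┃        
───────────────────────────┨        
██                         ┃        
□█                         ┃        
 █                         ┃        
 █                         ┃        
 █                         ┃        


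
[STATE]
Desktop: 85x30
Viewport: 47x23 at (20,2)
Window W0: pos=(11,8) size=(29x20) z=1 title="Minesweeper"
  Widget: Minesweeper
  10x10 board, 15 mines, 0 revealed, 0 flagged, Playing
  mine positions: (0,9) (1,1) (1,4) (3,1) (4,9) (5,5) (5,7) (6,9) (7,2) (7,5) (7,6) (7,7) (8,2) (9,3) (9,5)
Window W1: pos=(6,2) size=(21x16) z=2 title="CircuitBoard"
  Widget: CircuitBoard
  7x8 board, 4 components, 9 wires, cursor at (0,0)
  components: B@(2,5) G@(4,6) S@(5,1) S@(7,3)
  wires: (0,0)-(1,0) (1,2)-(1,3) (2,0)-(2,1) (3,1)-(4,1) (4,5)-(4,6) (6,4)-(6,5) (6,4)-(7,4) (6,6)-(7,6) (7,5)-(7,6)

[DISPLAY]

━━━━━━┓                                        
      ┃                                        
──────┨                                        
5 6   ┃                                        
      ┃                                        
      ┃                                        
 ─ ·  ┃━━━━━━━━━━━━┓                           
      ┃            ┃                           
      ┃────────────┨                           
      ┃            ┃                           
      ┃            ┃                           
      ┃            ┃                           
      ┃            ┃                           
      ┃            ┃                           
      ┃            ┃                           
━━━━━━┛            ┃                           
■■                 ┃                           
■■                 ┃                           
■■                 ┃                           
                   ┃                           
                   ┃                           
                   ┃                           
                   ┃                           


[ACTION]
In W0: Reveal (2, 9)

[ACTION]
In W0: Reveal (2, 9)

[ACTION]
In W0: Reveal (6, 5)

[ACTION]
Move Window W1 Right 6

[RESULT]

━━━━━━━━━━━━┓                                  
tBoard      ┃                                  
────────────┨                                  
2 3 4 5 6   ┃                                  
            ┃                                  
            ┃                                  
     · ─ ·  ┃━━━━━━┓                           
            ┃      ┃                           
 ·          ┃──────┨                           
            ┃      ┃                           
 ·          ┃      ┃                           
 │          ┃      ┃                           
 ·          ┃      ┃                           
            ┃      ┃                           
 S          ┃      ┃                           
━━━━━━━━━━━━┛      ┃                           
■■                 ┃                           
■■                 ┃                           
■■                 ┃                           
                   ┃                           
                   ┃                           
                   ┃                           
                   ┃                           


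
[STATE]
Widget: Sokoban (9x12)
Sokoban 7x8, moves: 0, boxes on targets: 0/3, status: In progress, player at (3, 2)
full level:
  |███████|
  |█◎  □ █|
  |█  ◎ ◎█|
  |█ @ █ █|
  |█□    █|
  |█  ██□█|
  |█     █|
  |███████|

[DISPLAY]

███████  
█◎  □ █  
█  ◎ ◎█  
█ @ █ █  
█□    █  
█  ██□█  
█     █  
███████  
Moves: 0 
         
         
         


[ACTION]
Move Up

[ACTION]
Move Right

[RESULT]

███████  
█◎  □ █  
█  + ◎█  
█   █ █  
█□    █  
█  ██□█  
█     █  
███████  
Moves: 2 
         
         
         


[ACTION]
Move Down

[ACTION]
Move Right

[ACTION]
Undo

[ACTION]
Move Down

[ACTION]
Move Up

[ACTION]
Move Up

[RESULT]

███████  
█◎ @□ █  
█  ◎ ◎█  
█   █ █  
█□    █  
█  ██□█  
█     █  
███████  
Moves: 5 
         
         
         


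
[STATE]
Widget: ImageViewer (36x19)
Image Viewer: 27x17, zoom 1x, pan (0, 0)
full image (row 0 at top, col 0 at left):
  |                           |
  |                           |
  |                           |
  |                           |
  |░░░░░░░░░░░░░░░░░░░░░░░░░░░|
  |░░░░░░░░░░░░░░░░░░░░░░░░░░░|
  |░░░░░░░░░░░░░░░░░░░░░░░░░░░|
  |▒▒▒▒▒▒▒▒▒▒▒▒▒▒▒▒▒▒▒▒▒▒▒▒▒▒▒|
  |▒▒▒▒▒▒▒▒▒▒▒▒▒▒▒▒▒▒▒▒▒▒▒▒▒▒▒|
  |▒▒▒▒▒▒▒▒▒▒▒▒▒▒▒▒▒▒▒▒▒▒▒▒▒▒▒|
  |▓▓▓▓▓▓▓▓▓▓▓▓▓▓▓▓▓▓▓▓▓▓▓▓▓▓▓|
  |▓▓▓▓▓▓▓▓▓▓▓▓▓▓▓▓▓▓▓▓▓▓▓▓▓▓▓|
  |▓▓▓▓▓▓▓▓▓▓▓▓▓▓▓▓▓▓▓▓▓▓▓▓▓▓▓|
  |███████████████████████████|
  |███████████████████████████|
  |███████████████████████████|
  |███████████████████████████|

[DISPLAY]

                                    
                                    
                                    
                                    
░░░░░░░░░░░░░░░░░░░░░░░░░░░         
░░░░░░░░░░░░░░░░░░░░░░░░░░░         
░░░░░░░░░░░░░░░░░░░░░░░░░░░         
▒▒▒▒▒▒▒▒▒▒▒▒▒▒▒▒▒▒▒▒▒▒▒▒▒▒▒         
▒▒▒▒▒▒▒▒▒▒▒▒▒▒▒▒▒▒▒▒▒▒▒▒▒▒▒         
▒▒▒▒▒▒▒▒▒▒▒▒▒▒▒▒▒▒▒▒▒▒▒▒▒▒▒         
▓▓▓▓▓▓▓▓▓▓▓▓▓▓▓▓▓▓▓▓▓▓▓▓▓▓▓         
▓▓▓▓▓▓▓▓▓▓▓▓▓▓▓▓▓▓▓▓▓▓▓▓▓▓▓         
▓▓▓▓▓▓▓▓▓▓▓▓▓▓▓▓▓▓▓▓▓▓▓▓▓▓▓         
███████████████████████████         
███████████████████████████         
███████████████████████████         
███████████████████████████         
                                    
                                    


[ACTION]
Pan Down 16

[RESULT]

███████████████████████████         
                                    
                                    
                                    
                                    
                                    
                                    
                                    
                                    
                                    
                                    
                                    
                                    
                                    
                                    
                                    
                                    
                                    
                                    


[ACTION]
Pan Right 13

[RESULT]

██████████████                      
                                    
                                    
                                    
                                    
                                    
                                    
                                    
                                    
                                    
                                    
                                    
                                    
                                    
                                    
                                    
                                    
                                    
                                    


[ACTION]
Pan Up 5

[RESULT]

▓▓▓▓▓▓▓▓▓▓▓▓▓▓                      
▓▓▓▓▓▓▓▓▓▓▓▓▓▓                      
██████████████                      
██████████████                      
██████████████                      
██████████████                      
                                    
                                    
                                    
                                    
                                    
                                    
                                    
                                    
                                    
                                    
                                    
                                    
                                    


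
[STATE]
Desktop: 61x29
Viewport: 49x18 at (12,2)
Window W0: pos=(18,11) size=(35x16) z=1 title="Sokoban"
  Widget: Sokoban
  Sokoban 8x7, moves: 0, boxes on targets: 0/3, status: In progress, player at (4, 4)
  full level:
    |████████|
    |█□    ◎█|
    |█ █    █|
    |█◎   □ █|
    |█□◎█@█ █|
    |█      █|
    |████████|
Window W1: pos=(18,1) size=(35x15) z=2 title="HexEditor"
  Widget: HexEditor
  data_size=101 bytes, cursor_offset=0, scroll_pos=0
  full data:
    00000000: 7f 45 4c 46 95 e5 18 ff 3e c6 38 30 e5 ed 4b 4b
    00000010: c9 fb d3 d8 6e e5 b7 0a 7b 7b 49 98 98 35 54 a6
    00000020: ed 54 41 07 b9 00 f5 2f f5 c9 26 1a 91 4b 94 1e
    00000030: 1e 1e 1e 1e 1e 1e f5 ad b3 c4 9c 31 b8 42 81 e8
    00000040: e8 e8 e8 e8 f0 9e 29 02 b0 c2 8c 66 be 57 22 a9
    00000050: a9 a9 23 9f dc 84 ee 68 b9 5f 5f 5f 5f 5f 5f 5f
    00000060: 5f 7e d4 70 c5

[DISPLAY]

      ┃ HexEditor                       ┃        
      ┠─────────────────────────────────┨        
      ┃00000000  7F 45 4c 46 95 e5 18 ff┃        
      ┃00000010  c9 fb d3 d8 6e e5 b7 0a┃        
      ┃00000020  ed 54 41 07 b9 00 f5 2f┃        
      ┃00000030  1e 1e 1e 1e 1e 1e f5 ad┃        
      ┃00000040  e8 e8 e8 e8 f0 9e 29 02┃        
      ┃00000050  a9 a9 23 9f dc 84 ee 68┃        
      ┃00000060  5f 7e d4 70 c5         ┃        
      ┃                                 ┃        
      ┃                                 ┃        
      ┃                                 ┃        
      ┃                                 ┃        
      ┗━━━━━━━━━━━━━━━━━━━━━━━━━━━━━━━━━┛        
      ┃█ █    █                         ┃        
      ┃█◎   □ █                         ┃        
      ┃█□◎█@█ █                         ┃        
      ┃█      █                         ┃        


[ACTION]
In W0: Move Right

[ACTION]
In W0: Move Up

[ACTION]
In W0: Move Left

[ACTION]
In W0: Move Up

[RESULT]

      ┃ HexEditor                       ┃        
      ┠─────────────────────────────────┨        
      ┃00000000  7F 45 4c 46 95 e5 18 ff┃        
      ┃00000010  c9 fb d3 d8 6e e5 b7 0a┃        
      ┃00000020  ed 54 41 07 b9 00 f5 2f┃        
      ┃00000030  1e 1e 1e 1e 1e 1e f5 ad┃        
      ┃00000040  e8 e8 e8 e8 f0 9e 29 02┃        
      ┃00000050  a9 a9 23 9f dc 84 ee 68┃        
      ┃00000060  5f 7e d4 70 c5         ┃        
      ┃                                 ┃        
      ┃                                 ┃        
      ┃                                 ┃        
      ┃                                 ┃        
      ┗━━━━━━━━━━━━━━━━━━━━━━━━━━━━━━━━━┛        
      ┃█ █@   █                         ┃        
      ┃█◎   □ █                         ┃        
      ┃█□◎█ █ █                         ┃        
      ┃█      █                         ┃        


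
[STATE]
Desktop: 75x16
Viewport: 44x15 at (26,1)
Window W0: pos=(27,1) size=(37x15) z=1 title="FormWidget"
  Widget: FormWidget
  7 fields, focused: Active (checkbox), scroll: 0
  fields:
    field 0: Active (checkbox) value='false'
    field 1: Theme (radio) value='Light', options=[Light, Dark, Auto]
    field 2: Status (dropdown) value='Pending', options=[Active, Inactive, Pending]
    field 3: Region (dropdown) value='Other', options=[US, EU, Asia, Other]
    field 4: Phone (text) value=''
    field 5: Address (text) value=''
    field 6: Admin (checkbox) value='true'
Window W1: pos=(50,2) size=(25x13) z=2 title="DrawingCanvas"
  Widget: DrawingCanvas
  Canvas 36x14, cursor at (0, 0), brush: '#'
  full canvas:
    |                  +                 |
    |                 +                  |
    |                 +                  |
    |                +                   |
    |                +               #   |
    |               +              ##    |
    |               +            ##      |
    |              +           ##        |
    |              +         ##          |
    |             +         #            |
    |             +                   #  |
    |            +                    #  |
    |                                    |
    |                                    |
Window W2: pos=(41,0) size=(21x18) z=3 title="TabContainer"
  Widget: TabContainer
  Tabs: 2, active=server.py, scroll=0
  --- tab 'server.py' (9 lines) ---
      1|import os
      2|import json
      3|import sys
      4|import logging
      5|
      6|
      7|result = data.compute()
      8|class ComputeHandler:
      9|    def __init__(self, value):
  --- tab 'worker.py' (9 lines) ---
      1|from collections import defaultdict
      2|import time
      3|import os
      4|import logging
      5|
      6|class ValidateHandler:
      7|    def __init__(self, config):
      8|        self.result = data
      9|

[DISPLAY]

 ┏━━━━━━━━━━━━━┃ TabContainer      ┃━┓      
 ┃ FormWidget  ┠───────────────────┨━━━━━━━━
 ┠─────────────┃[server.py]│ worker┃vas     
 ┃> Active:    ┃───────────────────┃────────
 ┃  Theme:     ┃import os          ┃       +
 ┃  Status:    ┃import json        ┃      + 
 ┃  Region:    ┃import sys         ┃      + 
 ┃  Phone:     ┃import logging     ┃     +  
 ┃  Address:   ┃                   ┃     +  
 ┃  Admin:     ┃                   ┃    +   
 ┃             ┃result = data.compu┃    +   
 ┃             ┃class ComputeHandle┃   +    
 ┃             ┃    def __init__(se┃   +    
 ┃             ┃                   ┃━━━━━━━━
 ┗━━━━━━━━━━━━━┃                   ┃━┛      


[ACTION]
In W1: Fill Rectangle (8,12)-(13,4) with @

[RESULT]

 ┏━━━━━━━━━━━━━┃ TabContainer      ┃━┓      
 ┃ FormWidget  ┠───────────────────┨━━━━━━━━
 ┠─────────────┃[server.py]│ worker┃vas     
 ┃> Active:    ┃───────────────────┃────────
 ┃  Theme:     ┃import os          ┃       +
 ┃  Status:    ┃import json        ┃      + 
 ┃  Region:    ┃import sys         ┃      + 
 ┃  Phone:     ┃import logging     ┃     +  
 ┃  Address:   ┃                   ┃     +  
 ┃  Admin:     ┃                   ┃    +   
 ┃             ┃result = data.compu┃    +   
 ┃             ┃class ComputeHandle┃   +    
 ┃             ┃    def __init__(se┃@@ +    
 ┃             ┃                   ┃━━━━━━━━
 ┗━━━━━━━━━━━━━┃                   ┃━┛      


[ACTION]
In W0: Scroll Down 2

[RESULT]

 ┏━━━━━━━━━━━━━┃ TabContainer      ┃━┓      
 ┃ FormWidget  ┠───────────────────┨━━━━━━━━
 ┠─────────────┃[server.py]│ worker┃vas     
 ┃  Status:    ┃───────────────────┃────────
 ┃  Region:    ┃import os          ┃       +
 ┃  Phone:     ┃import json        ┃      + 
 ┃  Address:   ┃import sys         ┃      + 
 ┃  Admin:     ┃import logging     ┃     +  
 ┃             ┃                   ┃     +  
 ┃             ┃                   ┃    +   
 ┃             ┃result = data.compu┃    +   
 ┃             ┃class ComputeHandle┃   +    
 ┃             ┃    def __init__(se┃@@ +    
 ┃             ┃                   ┃━━━━━━━━
 ┗━━━━━━━━━━━━━┃                   ┃━┛      


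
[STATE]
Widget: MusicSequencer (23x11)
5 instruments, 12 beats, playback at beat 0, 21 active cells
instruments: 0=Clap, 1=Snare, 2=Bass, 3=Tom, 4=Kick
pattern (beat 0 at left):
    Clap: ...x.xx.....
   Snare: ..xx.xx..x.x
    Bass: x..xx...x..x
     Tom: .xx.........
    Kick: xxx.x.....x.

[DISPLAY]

      ▼12345678901     
  Clap···█·██·····     
 Snare··██·██··█·█     
  Bass█··██···█··█     
   Tom·██·········     
  Kick███·█·····█·     
                       
                       
                       
                       
                       


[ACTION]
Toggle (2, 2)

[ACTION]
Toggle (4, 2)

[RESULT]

      ▼12345678901     
  Clap···█·██·····     
 Snare··██·██··█·█     
  Bass█·███···█··█     
   Tom·██·········     
  Kick██··█·····█·     
                       
                       
                       
                       
                       


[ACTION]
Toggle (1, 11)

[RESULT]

      ▼12345678901     
  Clap···█·██·····     
 Snare··██·██··█··     
  Bass█·███···█··█     
   Tom·██·········     
  Kick██··█·····█·     
                       
                       
                       
                       
                       


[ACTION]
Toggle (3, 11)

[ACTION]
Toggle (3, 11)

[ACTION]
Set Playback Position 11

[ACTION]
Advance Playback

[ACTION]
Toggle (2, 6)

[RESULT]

      ▼12345678901     
  Clap···█·██·····     
 Snare··██·██··█··     
  Bass█·███·█·█··█     
   Tom·██·········     
  Kick██··█·····█·     
                       
                       
                       
                       
                       


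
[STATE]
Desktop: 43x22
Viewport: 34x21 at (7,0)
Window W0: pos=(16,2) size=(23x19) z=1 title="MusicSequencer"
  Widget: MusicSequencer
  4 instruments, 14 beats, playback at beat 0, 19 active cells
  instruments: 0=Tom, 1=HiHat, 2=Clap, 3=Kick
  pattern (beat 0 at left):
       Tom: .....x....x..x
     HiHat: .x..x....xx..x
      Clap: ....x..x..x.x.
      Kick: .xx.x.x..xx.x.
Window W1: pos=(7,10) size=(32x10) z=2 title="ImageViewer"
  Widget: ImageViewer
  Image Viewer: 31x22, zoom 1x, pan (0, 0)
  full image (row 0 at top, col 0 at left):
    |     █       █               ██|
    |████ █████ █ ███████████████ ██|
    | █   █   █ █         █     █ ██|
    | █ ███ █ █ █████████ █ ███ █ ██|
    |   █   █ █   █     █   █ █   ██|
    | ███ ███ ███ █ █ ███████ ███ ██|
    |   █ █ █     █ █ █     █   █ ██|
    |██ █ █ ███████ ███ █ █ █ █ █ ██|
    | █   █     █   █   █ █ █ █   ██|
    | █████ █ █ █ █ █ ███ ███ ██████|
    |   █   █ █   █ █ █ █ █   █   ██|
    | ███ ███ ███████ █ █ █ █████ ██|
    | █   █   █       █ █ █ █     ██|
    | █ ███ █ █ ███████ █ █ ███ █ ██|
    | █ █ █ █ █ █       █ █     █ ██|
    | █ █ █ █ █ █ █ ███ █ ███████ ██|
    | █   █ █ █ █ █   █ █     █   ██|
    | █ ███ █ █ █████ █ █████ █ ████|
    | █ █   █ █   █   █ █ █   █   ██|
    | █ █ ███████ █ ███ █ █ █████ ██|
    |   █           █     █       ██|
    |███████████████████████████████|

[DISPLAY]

                                  
                                  
         ┏━━━━━━━━━━━━━━━━━━━━━┓  
         ┃ MusicSequencer      ┃  
         ┠─────────────────────┨  
         ┃      ▼1234567890123 ┃  
         ┃   Tom·····█····█··█ ┃  
         ┃ HiHat·█··█····██··█ ┃  
         ┃  Clap····█··█··█·█· ┃  
         ┃  Kick·██·█·█··██·█· ┃  
┏━━━━━━━━━━━━━━━━━━━━━━━━━━━━━━┓  
┃ ImageViewer                  ┃  
┠──────────────────────────────┨  
┃     █       █               █┃  
┃████ █████ █ ███████████████ █┃  
┃ █   █   █ █         █     █ █┃  
┃ █ ███ █ █ █████████ █ ███ █ █┃  
┃   █   █ █   █     █   █ █   █┃  
┃ ███ ███ ███ █ █ ███████ ███ █┃  
┗━━━━━━━━━━━━━━━━━━━━━━━━━━━━━━┛  
         ┗━━━━━━━━━━━━━━━━━━━━━┛  


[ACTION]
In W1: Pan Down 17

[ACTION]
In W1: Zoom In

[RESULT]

                                  
                                  
         ┏━━━━━━━━━━━━━━━━━━━━━┓  
         ┃ MusicSequencer      ┃  
         ┠─────────────────────┨  
         ┃      ▼1234567890123 ┃  
         ┃   Tom·····█····█··█ ┃  
         ┃ HiHat·█··█····██··█ ┃  
         ┃  Clap····█··█··█·█· ┃  
         ┃  Kick·██·█·█··██·█· ┃  
┏━━━━━━━━━━━━━━━━━━━━━━━━━━━━━━┓  
┃ ImageViewer                  ┃  
┠──────────────────────────────┨  
┃  ██      ██          ██      ┃  
┃  ██████████  ██  ██  ██  ██  ┃  
┃  ██████████  ██  ██  ██  ██  ┃  
┃      ██      ██  ██      ██  ┃  
┃      ██      ██  ██      ██  ┃  
┃  ██████  ██████  ████████████┃  
┗━━━━━━━━━━━━━━━━━━━━━━━━━━━━━━┛  
         ┗━━━━━━━━━━━━━━━━━━━━━┛  


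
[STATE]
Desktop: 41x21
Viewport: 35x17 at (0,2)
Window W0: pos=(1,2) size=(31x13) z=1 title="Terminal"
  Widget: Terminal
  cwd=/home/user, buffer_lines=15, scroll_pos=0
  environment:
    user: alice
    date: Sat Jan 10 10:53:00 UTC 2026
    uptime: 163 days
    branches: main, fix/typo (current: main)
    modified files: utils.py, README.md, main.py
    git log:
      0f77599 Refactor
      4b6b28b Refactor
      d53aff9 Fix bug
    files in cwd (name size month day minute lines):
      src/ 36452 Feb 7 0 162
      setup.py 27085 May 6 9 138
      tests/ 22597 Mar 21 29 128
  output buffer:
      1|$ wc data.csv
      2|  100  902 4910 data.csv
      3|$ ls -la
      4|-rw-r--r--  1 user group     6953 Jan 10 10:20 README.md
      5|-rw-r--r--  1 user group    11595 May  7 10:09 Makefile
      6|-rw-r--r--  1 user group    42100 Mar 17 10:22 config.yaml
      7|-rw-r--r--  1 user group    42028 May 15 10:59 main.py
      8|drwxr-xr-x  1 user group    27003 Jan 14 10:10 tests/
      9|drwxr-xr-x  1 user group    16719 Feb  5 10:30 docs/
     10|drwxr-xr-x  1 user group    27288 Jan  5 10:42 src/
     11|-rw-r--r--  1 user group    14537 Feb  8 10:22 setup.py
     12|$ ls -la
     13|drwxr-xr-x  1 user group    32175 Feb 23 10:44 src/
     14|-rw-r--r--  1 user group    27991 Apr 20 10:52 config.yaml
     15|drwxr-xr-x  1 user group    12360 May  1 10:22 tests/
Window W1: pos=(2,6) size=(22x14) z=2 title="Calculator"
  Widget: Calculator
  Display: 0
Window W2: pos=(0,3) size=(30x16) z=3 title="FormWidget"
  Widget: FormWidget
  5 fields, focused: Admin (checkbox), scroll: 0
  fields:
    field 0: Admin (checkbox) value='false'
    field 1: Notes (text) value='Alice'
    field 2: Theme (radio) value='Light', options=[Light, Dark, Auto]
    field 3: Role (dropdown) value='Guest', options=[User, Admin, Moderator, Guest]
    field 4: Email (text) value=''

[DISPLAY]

 ┏━━━━━━━━━━━━━━━━━━━━━━━━━━━━━┓   
┏━━━━━━━━━━━━━━━━━━━━━━━━━━━━┓ ┃   
┃ FormWidget                 ┃─┨   
┠────────────────────────────┨ ┃   
┃> Admin:      [ ]           ┃ ┃   
┃  Notes:      [Alice       ]┃ ┃   
┃  Theme:      (●) Light  ( )┃ ┃   
┃  Role:       [Guest      ▼]┃1┃   
┃  Email:      [            ]┃4┃   
┃                            ┃4┃   
┃                            ┃2┃   
┃                            ┃1┃   
┃                            ┃━┛   
┃                            ┃     
┃                            ┃     
┃                            ┃     
┗━━━━━━━━━━━━━━━━━━━━━━━━━━━━┛     


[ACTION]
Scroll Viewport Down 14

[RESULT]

┃ FormWidget                 ┃─┨   
┠────────────────────────────┨ ┃   
┃> Admin:      [ ]           ┃ ┃   
┃  Notes:      [Alice       ]┃ ┃   
┃  Theme:      (●) Light  ( )┃ ┃   
┃  Role:       [Guest      ▼]┃1┃   
┃  Email:      [            ]┃4┃   
┃                            ┃4┃   
┃                            ┃2┃   
┃                            ┃1┃   
┃                            ┃━┛   
┃                            ┃     
┃                            ┃     
┃                            ┃     
┗━━━━━━━━━━━━━━━━━━━━━━━━━━━━┛     
  ┗━━━━━━━━━━━━━━━━━━━━┛           
                                   


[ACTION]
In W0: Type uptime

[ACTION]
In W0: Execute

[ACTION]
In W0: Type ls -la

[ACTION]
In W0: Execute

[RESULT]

┃ FormWidget                 ┃─┨   
┠────────────────────────────┨2┃   
┃> Admin:      [ ]           ┃1┃   
┃  Notes:      [Alice       ]┃ ┃   
┃  Theme:      (●) Light  ( )┃ ┃   
┃  Role:       [Guest      ▼]┃ ┃   
┃  Email:      [            ]┃ ┃   
┃                            ┃ ┃   
┃                            ┃ ┃   
┃                            ┃ ┃   
┃                            ┃━┛   
┃                            ┃     
┃                            ┃     
┃                            ┃     
┗━━━━━━━━━━━━━━━━━━━━━━━━━━━━┛     
  ┗━━━━━━━━━━━━━━━━━━━━┛           
                                   


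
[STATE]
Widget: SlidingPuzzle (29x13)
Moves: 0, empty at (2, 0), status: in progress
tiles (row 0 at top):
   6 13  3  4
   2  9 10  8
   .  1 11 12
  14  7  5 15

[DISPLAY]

┌────┬────┬────┬────┐        
│  6 │ 13 │  3 │  4 │        
├────┼────┼────┼────┤        
│  2 │  9 │ 10 │  8 │        
├────┼────┼────┼────┤        
│    │  1 │ 11 │ 12 │        
├────┼────┼────┼────┤        
│ 14 │  7 │  5 │ 15 │        
└────┴────┴────┴────┘        
Moves: 0                     
                             
                             
                             


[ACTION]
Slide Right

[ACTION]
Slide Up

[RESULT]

┌────┬────┬────┬────┐        
│  6 │ 13 │  3 │  4 │        
├────┼────┼────┼────┤        
│  2 │  9 │ 10 │  8 │        
├────┼────┼────┼────┤        
│ 14 │  1 │ 11 │ 12 │        
├────┼────┼────┼────┤        
│    │  7 │  5 │ 15 │        
└────┴────┴────┴────┘        
Moves: 1                     
                             
                             
                             


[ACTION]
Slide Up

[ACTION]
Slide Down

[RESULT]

┌────┬────┬────┬────┐        
│  6 │ 13 │  3 │  4 │        
├────┼────┼────┼────┤        
│  2 │  9 │ 10 │  8 │        
├────┼────┼────┼────┤        
│    │  1 │ 11 │ 12 │        
├────┼────┼────┼────┤        
│ 14 │  7 │  5 │ 15 │        
└────┴────┴────┴────┘        
Moves: 2                     
                             
                             
                             


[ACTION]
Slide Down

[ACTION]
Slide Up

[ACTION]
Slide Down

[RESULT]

┌────┬────┬────┬────┐        
│  6 │ 13 │  3 │  4 │        
├────┼────┼────┼────┤        
│    │  9 │ 10 │  8 │        
├────┼────┼────┼────┤        
│  2 │  1 │ 11 │ 12 │        
├────┼────┼────┼────┤        
│ 14 │  7 │  5 │ 15 │        
└────┴────┴────┴────┘        
Moves: 5                     
                             
                             
                             


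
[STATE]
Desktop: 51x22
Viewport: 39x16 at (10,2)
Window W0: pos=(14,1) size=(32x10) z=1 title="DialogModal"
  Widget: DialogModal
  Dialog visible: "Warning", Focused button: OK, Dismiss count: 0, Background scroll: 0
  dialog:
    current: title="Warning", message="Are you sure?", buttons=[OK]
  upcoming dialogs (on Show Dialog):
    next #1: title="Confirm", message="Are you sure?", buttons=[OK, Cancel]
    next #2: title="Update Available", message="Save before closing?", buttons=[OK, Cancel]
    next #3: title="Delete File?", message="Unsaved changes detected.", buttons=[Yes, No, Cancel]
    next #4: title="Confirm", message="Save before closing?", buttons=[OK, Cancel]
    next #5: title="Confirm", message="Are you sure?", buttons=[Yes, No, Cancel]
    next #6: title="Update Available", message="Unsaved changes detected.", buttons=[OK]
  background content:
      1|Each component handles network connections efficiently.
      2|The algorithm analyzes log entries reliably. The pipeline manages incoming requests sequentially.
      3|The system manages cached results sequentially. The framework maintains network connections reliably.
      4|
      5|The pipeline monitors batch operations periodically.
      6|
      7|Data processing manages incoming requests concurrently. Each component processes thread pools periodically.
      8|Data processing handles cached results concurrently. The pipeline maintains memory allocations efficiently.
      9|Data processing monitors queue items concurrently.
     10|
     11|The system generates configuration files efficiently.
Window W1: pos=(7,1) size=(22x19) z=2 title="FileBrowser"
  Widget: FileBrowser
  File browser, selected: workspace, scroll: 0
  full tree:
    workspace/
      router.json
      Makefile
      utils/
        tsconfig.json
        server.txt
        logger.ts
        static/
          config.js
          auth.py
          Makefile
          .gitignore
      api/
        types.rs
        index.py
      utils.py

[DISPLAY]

ileBrowser        ┃                ┃   
──────────────────┨────────────────┨   
[-] workspace/    ┃────────┐network┃   
  router.json     ┃ning    │log ent┃   
  Makefile        ┃u sure? │ed resu┃   
  [+] utils/      ┃OK]     │       ┃   
  [+] api/        ┃────────┘atch op┃   
  utils.py        ┃                ┃   
                  ┃━━━━━━━━━━━━━━━━┛   
                  ┃                    
                  ┃                    
                  ┃                    
                  ┃                    
                  ┃                    
                  ┃                    
                  ┃                    


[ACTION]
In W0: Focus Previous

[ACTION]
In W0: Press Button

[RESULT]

ileBrowser        ┃                ┃   
──────────────────┨────────────────┨   
[-] workspace/    ┃ handles network┃   
  router.json     ┃analyzes log ent┃   
  Makefile        ┃ages cached resu┃   
  [+] utils/      ┃                ┃   
  [+] api/        ┃onitors batch op┃   
  utils.py        ┃                ┃   
                  ┃━━━━━━━━━━━━━━━━┛   
                  ┃                    
                  ┃                    
                  ┃                    
                  ┃                    
                  ┃                    
                  ┃                    
                  ┃                    


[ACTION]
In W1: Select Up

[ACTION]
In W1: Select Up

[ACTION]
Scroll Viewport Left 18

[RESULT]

       ┃ FileBrowser        ┃          
       ┠────────────────────┨──────────
       ┃> [-] workspace/    ┃ handles n
       ┃    router.json     ┃analyzes l
       ┃    Makefile        ┃ages cache
       ┃    [+] utils/      ┃          
       ┃    [+] api/        ┃onitors ba
       ┃    utils.py        ┃          
       ┃                    ┃━━━━━━━━━━
       ┃                    ┃          
       ┃                    ┃          
       ┃                    ┃          
       ┃                    ┃          
       ┃                    ┃          
       ┃                    ┃          
       ┃                    ┃          


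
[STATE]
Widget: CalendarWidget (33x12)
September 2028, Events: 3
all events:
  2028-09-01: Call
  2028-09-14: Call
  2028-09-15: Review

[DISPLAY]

          September 2028         
Mo Tu We Th Fr Sa Su             
             1*  2  3            
 4  5  6  7  8  9 10             
11 12 13 14* 15* 16 17           
18 19 20 21 22 23 24             
25 26 27 28 29 30                
                                 
                                 
                                 
                                 
                                 


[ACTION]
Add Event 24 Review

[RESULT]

          September 2028         
Mo Tu We Th Fr Sa Su             
             1*  2  3            
 4  5  6  7  8  9 10             
11 12 13 14* 15* 16 17           
18 19 20 21 22 23 24*            
25 26 27 28 29 30                
                                 
                                 
                                 
                                 
                                 


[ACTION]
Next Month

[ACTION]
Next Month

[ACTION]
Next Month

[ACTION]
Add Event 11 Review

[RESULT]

          December 2028          
Mo Tu We Th Fr Sa Su             
             1  2  3             
 4  5  6  7  8  9 10             
11* 12 13 14 15 16 17            
18 19 20 21 22 23 24             
25 26 27 28 29 30 31             
                                 
                                 
                                 
                                 
                                 


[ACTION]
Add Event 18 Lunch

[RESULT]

          December 2028          
Mo Tu We Th Fr Sa Su             
             1  2  3             
 4  5  6  7  8  9 10             
11* 12 13 14 15 16 17            
18* 19 20 21 22 23 24            
25 26 27 28 29 30 31             
                                 
                                 
                                 
                                 
                                 
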